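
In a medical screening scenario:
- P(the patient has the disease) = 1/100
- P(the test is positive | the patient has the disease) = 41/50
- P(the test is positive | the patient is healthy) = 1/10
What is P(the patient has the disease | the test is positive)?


Using Bayes' theorem:
P(A|B) = P(B|A)·P(A) / P(B)

P(the test is positive) = 41/50 × 1/100 + 1/10 × 99/100
= 41/5000 + 99/1000 = 67/625

P(the patient has the disease|the test is positive) = (41/5000) / (67/625) = 41/536

P(the patient has the disease|the test is positive) = 41/536 ≈ 7.65%


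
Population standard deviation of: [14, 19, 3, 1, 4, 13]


Mean = 54/6 = 9
  (14-9)²=25
  (19-9)²=100
  (3-9)²=36
  (1-9)²=64
  (4-9)²=25
  (13-9)²=16
Σ(x-μ)² = 266
σ² = 266/6 = 133/3

σ = √(133/3) ≈ 6.6583


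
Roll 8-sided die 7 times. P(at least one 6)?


P(no 6)^7 = (7/8)^7 = 823543/2097152
P(≥1) = 1 - 823543/2097152 = 1273609/2097152

P = 1273609/2097152 ≈ 60.73%


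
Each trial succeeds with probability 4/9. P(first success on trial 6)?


Geometric: P(X=6) = (1-p)^(k-1)×p = (5/9)^5×4/9 = 12500/531441

P(X=6) = 12500/531441 ≈ 2.35%


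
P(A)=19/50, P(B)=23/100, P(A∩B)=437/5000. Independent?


P(A)×P(B) = 437/5000
P(A∩B) = 437/5000
Equal ✓ → Independent

Yes, independent


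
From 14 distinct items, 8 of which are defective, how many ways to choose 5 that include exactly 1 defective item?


Choose 1 of the 8 defective items and 4 of the other 6 items:
C(8,1)×C(6,4) = 8×15 = 120

120


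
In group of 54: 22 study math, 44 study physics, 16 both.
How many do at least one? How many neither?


|A∪B| = 22+44-16 = 50
Neither = 54-50 = 4

At least one: 50; Neither: 4


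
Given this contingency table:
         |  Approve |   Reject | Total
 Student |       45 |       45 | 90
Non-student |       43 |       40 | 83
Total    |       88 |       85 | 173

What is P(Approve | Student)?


P(Approve | Student) = 45/(45+45) = 45/90 = 1/2

P(Approve|Student) = 1/2 ≈ 50.00%


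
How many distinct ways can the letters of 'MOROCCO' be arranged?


Letters: 7, freq: {'M': 1, 'O': 3, 'R': 1, 'C': 2}
7!/(1!×3!×1!×2!) = 5040/12 = 420

420


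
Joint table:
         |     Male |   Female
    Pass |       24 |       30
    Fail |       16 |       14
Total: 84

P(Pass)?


P(Pass) = (24+30)/84 = 54/84 = 9/14

P(Pass) = 9/14 ≈ 64.29%


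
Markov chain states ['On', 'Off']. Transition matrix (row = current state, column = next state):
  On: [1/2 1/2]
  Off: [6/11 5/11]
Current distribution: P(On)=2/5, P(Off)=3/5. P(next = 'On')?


P(next=On) = Σᵢ P(now=i)×P(i→On)
= 2/5×1/2 + 3/5×6/11
= 1/5 + 18/55 = 29/55

P = 29/55 ≈ 0.5273


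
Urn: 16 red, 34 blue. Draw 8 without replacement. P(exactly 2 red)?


Hypergeometric: C(16,2)×C(34,6)/C(50,8)
= 120×1344904/536878650 = 489056/1626905

P(X=2) = 489056/1626905 ≈ 30.06%


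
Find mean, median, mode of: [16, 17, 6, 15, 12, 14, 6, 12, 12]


Sorted: [6, 6, 12, 12, 12, 14, 15, 16, 17]
Mean = 110/9
Median = 12
Freq: {16: 1, 17: 1, 6: 2, 15: 1, 12: 3, 14: 1}
Mode: [12]

Mean=110/9, Median=12, Mode=12


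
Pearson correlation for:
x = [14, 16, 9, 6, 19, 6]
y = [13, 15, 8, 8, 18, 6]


n=6, Σx=70, Σy=68, Σxy=920, Σx²=966, Σy²=882
r = (6×920 - 70×68)/√((6×966 - 70²)(6×882 - 68²))
= 760/√(896×668) = 760/√598528 ≈ 760/773.6459 ≈ 0.9824

r ≈ 0.9824


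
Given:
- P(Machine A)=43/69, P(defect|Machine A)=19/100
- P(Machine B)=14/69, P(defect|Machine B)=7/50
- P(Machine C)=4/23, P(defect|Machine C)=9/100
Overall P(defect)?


P(B) = Σ P(B|Aᵢ)×P(Aᵢ)
  19/100×43/69 = 817/6900
  7/50×14/69 = 49/1725
  9/100×4/23 = 9/575
Sum = 1121/6900

P(defect) = 1121/6900 ≈ 16.25%


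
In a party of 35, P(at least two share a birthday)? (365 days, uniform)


P(all different) = Π(365-i)/365 for i=0..34
= 0.185617
P(match) = 1 - 0.185617 = 0.814383

P ≈ 0.8144 ≈ 81.44%


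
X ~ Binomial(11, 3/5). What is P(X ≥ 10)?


P(X ≥ 10) = Σ P(X=i) for i=10..11
P(X=10) = 1299078/48828125
P(X=11) = 177147/48828125
Sum = 59049/1953125

P(X ≥ 10) = 59049/1953125 ≈ 3.02%


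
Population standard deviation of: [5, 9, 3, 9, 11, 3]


Mean = 40/6 = 20/3
  (5-20/3)²=25/9
  (9-20/3)²=49/9
  (3-20/3)²=121/9
  (9-20/3)²=49/9
  (11-20/3)²=169/9
  (3-20/3)²=121/9
Σ(x-μ)² = 178/3
σ² = (178/3)/6 = 89/9

σ = √(89/9) ≈ 3.1447


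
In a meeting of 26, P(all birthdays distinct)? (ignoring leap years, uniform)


P(all different) = Π(365-i)/365 for i=0..25
= (365/365)×(364/365)×...×(340/365)
= 0.401759

P ≈ 0.4018 ≈ 40.18%


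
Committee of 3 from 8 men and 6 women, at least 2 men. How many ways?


Count by #men:
  2M,1W: C(8,2)×C(6,1)=168
  3M,0W: C(8,3)×C(6,0)=56
Total = 224

224


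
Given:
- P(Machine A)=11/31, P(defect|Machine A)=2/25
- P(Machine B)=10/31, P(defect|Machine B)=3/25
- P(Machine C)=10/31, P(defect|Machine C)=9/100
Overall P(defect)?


P(B) = Σ P(B|Aᵢ)×P(Aᵢ)
  2/25×11/31 = 22/775
  3/25×10/31 = 6/155
  9/100×10/31 = 9/310
Sum = 149/1550

P(defect) = 149/1550 ≈ 9.61%


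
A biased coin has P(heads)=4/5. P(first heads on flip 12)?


Geometric: P(X=12) = (1-p)^(k-1)×p = (1/5)^11×4/5 = 4/244140625

P(X=12) = 4/244140625 ≈ 0.00%


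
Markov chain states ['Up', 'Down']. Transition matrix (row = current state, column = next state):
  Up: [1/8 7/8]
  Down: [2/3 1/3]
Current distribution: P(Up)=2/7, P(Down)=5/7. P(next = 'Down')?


P(next=Down) = Σᵢ P(now=i)×P(i→Down)
= 2/7×7/8 + 5/7×1/3
= 1/4 + 5/21 = 41/84

P = 41/84 ≈ 0.4881


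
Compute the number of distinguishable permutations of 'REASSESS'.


Letters: 8, freq: {'R': 1, 'E': 2, 'A': 1, 'S': 4}
8!/(1!×2!×1!×4!) = 40320/48 = 840

840


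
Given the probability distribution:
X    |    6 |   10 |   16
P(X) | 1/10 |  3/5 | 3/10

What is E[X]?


E[X] = Σ x·P(X=x)
= (6)×(1/10) + (10)×(3/5) + (16)×(3/10)
= 57/5

E[X] = 57/5


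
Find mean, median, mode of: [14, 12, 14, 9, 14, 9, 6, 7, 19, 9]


Sorted: [6, 7, 9, 9, 9, 12, 14, 14, 14, 19]
Mean = 113/10
Median = 21/2
Freq: {14: 3, 12: 1, 9: 3, 6: 1, 7: 1, 19: 1}
Mode: [9, 14]

Mean=113/10, Median=21/2, Mode=[9, 14]


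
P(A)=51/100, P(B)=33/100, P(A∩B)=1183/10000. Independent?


P(A)×P(B) = 1683/10000
P(A∩B) = 1183/10000
Not equal → NOT independent

No, not independent


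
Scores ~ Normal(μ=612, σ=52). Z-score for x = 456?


z = (x - μ)/σ = (456 - 612)/52 = -3.0

z = -3.0


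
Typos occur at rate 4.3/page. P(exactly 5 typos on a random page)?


Poisson(λ=4.3): P(X=5) = e^(-λ)×λ^k/k!
= e^(-4.3) × 4.3^5 / 5!
≈ 0.01356855901 × 1470.08443 / 120 ≈ 0.166224

P(X=5) ≈ 0.166224 ≈ 16.62%


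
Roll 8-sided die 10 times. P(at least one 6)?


P(no 6)^10 = (7/8)^10 = 282475249/1073741824
P(≥1) = 1 - 282475249/1073741824 = 791266575/1073741824

P = 791266575/1073741824 ≈ 73.69%


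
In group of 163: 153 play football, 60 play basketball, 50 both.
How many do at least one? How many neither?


|A∪B| = 153+60-50 = 163
Neither = 163-163 = 0

At least one: 163; Neither: 0


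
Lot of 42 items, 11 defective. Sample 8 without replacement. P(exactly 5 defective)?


Hypergeometric: C(11,5)×C(31,3)/C(42,8)
= 462×4495/118030185 = 19778/1124097

P(X=5) = 19778/1124097 ≈ 1.76%


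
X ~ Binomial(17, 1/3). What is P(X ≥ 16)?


P(X ≥ 16) = Σ P(X=i) for i=16..17
P(X=16) = 34/129140163
P(X=17) = 1/129140163
Sum = 35/129140163

P(X ≥ 16) = 35/129140163 ≈ 0.00%


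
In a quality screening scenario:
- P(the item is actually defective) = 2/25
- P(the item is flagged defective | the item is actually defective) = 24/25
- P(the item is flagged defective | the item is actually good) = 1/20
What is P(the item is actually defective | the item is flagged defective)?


Using Bayes' theorem:
P(A|B) = P(B|A)·P(A) / P(B)

P(the item is flagged defective) = 24/25 × 2/25 + 1/20 × 23/25
= 48/625 + 23/500 = 307/2500

P(the item is actually defective|the item is flagged defective) = (48/625) / (307/2500) = 192/307

P(the item is actually defective|the item is flagged defective) = 192/307 ≈ 62.54%


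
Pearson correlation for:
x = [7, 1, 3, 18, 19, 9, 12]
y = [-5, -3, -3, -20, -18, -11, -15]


n=7, Σx=69, Σy=-75, Σxy=-1028, Σx²=969, Σy²=1113
r = (7×(-1028) - 69×(-75))/√((7×969 - 69²)(7×1113 - (-75)²))
= -2021/√(2022×2166) = -2021/√4379652 ≈ -2021/2092.7618 ≈ -0.9657

r ≈ -0.9657


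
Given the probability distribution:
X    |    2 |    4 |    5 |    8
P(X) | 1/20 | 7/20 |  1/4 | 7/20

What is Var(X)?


E[X] = 111/20
E[X²] = 689/20
Var(X) = E[X²] - (E[X])² = 689/20 - 12321/400 = 1459/400

Var(X) = 1459/400 ≈ 3.6475


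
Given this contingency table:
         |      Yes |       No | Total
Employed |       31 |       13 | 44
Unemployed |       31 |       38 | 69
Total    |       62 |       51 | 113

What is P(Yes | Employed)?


P(Yes | Employed) = 31/(31+13) = 31/44

P(Yes|Employed) = 31/44 ≈ 70.45%


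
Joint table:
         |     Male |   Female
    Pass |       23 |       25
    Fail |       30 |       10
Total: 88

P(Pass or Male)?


P(Pass∨Male) = P(Pass) + P(Male) - P(Pass∧Male)
= (48 + 53 - 23)/88 = 78/88 = 39/44

P = 39/44 ≈ 88.64%


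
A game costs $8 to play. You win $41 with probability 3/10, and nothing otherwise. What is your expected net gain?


E[gain] = (41-8)×3/10 + (-8)×7/10
= 99/10 - 28/5 = 43/10

Expected net gain = $43/10 ≈ $4.30


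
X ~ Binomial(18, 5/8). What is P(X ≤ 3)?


P(X ≤ 3) = Σ P(X=i) for i=0..3
P(X=0) = 387420489/18014398509481984
P(X=1) = 5811307335/9007199254740992
P(X=2) = 164653707825/18014398509481984
P(X=3) = 91474282125/1125899906842624
Sum = 205031532123/2251799813685248

P(X ≤ 3) = 205031532123/2251799813685248 ≈ 0.01%


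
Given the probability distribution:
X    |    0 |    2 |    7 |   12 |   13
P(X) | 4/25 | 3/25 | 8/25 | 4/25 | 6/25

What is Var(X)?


E[X] = 188/25
E[X²] = 1994/25
Var(X) = E[X²] - (E[X])² = 1994/25 - 35344/625 = 14506/625

Var(X) = 14506/625 ≈ 23.2096


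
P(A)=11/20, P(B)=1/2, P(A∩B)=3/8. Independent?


P(A)×P(B) = 11/40
P(A∩B) = 3/8
Not equal → NOT independent

No, not independent


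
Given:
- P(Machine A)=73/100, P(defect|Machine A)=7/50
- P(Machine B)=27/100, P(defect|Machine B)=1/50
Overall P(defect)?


P(B) = Σ P(B|Aᵢ)×P(Aᵢ)
  7/50×73/100 = 511/5000
  1/50×27/100 = 27/5000
Sum = 269/2500

P(defect) = 269/2500 ≈ 10.76%


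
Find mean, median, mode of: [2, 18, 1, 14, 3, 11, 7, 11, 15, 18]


Sorted: [1, 2, 3, 7, 11, 11, 14, 15, 18, 18]
Mean = 100/10 = 10
Median = 11
Freq: {2: 1, 18: 2, 1: 1, 14: 1, 3: 1, 11: 2, 7: 1, 15: 1}
Mode: [11, 18]

Mean=10, Median=11, Mode=[11, 18]


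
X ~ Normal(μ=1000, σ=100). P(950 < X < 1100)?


z₁=(950-1000)/100=-0.5, z₂=(1100-1000)/100=1.0
P = Φ(1.0) - Φ(-0.5) = 0.841345 - 0.308538 = 0.532807 ≈ 0.5328

P(950 < X < 1100) ≈ 0.5328


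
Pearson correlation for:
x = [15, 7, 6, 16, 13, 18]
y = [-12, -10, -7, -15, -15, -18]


n=6, Σx=75, Σy=-77, Σxy=-1051, Σx²=1059, Σy²=1067
r = (6×(-1051) - 75×(-77))/√((6×1059 - 75²)(6×1067 - (-77)²))
= -531/√(729×473) = -531/√344817 ≈ -531/587.2112 ≈ -0.9043

r ≈ -0.9043


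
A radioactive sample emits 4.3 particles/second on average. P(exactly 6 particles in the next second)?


Poisson(λ=4.3): P(X=6) = e^(-λ)×λ^k/k!
= e^(-4.3) × 4.3^6 / 6!
≈ 0.01356855901 × 6321.363049 / 720 ≈ 0.119127

P(X=6) ≈ 0.119127 ≈ 11.91%


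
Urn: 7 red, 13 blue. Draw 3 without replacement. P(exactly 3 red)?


Hypergeometric: C(7,3)×C(13,0)/C(20,3)
= 35×1/1140 = 7/228

P(X=3) = 7/228 ≈ 3.07%


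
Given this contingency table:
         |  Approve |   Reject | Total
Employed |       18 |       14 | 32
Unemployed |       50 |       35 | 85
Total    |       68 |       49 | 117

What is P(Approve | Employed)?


P(Approve | Employed) = 18/(18+14) = 18/32 = 9/16

P(Approve|Employed) = 9/16 ≈ 56.25%


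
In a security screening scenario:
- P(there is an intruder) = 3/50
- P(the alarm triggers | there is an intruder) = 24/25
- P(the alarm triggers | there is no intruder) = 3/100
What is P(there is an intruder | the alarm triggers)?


Using Bayes' theorem:
P(A|B) = P(B|A)·P(A) / P(B)

P(the alarm triggers) = 24/25 × 3/50 + 3/100 × 47/50
= 36/625 + 141/5000 = 429/5000

P(there is an intruder|the alarm triggers) = (36/625) / (429/5000) = 96/143

P(there is an intruder|the alarm triggers) = 96/143 ≈ 67.13%


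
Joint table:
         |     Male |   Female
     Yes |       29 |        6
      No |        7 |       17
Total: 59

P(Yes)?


P(Yes) = (29+6)/59 = 35/59

P(Yes) = 35/59 ≈ 59.32%


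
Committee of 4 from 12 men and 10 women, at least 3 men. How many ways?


Count by #men:
  3M,1W: C(12,3)×C(10,1)=2200
  4M,0W: C(12,4)×C(10,0)=495
Total = 2695

2695


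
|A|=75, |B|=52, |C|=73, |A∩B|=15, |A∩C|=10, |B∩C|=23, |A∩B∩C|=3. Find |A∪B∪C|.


|A∪B∪C| = 75+52+73-15-10-23+3 = 155

|A∪B∪C| = 155


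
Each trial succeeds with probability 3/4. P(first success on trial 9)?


Geometric: P(X=9) = (1-p)^(k-1)×p = (1/4)^8×3/4 = 3/262144

P(X=9) = 3/262144 ≈ 0.00%


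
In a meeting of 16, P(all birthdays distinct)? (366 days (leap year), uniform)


P(all different) = Π(366-i)/366 for i=0..15
= (366/366)×(365/366)×...×(351/366)
= 0.717059

P ≈ 0.7171 ≈ 71.71%


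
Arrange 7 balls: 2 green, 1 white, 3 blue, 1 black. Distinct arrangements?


7!/(2!×1!×3!×1!) = 420

420


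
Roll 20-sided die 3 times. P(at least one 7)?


P(no 7)^3 = (19/20)^3 = 6859/8000
P(≥1) = 1 - 6859/8000 = 1141/8000

P = 1141/8000 ≈ 14.26%


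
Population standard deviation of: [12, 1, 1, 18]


Mean = 32/4 = 8
  (12-8)²=16
  (1-8)²=49
  (1-8)²=49
  (18-8)²=100
Σ(x-μ)² = 214
σ² = 214/4 = 107/2

σ = √(107/2) ≈ 7.3144


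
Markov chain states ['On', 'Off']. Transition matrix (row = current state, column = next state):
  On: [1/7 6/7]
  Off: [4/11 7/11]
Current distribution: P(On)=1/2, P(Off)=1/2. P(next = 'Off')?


P(next=Off) = Σᵢ P(now=i)×P(i→Off)
= 1/2×6/7 + 1/2×7/11
= 3/7 + 7/22 = 115/154

P = 115/154 ≈ 0.7468


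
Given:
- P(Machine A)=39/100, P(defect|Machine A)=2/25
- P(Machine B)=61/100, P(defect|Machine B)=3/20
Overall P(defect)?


P(B) = Σ P(B|Aᵢ)×P(Aᵢ)
  2/25×39/100 = 39/1250
  3/20×61/100 = 183/2000
Sum = 1227/10000

P(defect) = 1227/10000 ≈ 12.27%


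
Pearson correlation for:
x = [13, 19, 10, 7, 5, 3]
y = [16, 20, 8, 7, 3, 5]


n=6, Σx=57, Σy=59, Σxy=747, Σx²=713, Σy²=803
r = (6×747 - 57×59)/√((6×713 - 57²)(6×803 - 59²))
= 1119/√(1029×1337) = 1119/√1375773 ≈ 1119/1172.9335 ≈ 0.9540

r ≈ 0.9540


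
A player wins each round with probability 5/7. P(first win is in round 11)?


Geometric: P(X=11) = (1-p)^(k-1)×p = (2/7)^10×5/7 = 5120/1977326743

P(X=11) = 5120/1977326743 ≈ 0.00%


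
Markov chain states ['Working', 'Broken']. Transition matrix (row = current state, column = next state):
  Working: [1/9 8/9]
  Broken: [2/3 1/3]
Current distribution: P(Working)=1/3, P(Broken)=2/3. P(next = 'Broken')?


P(next=Broken) = Σᵢ P(now=i)×P(i→Broken)
= 1/3×8/9 + 2/3×1/3
= 8/27 + 2/9 = 14/27

P = 14/27 ≈ 0.5185


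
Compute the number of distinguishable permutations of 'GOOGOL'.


Letters: 6, freq: {'G': 2, 'O': 3, 'L': 1}
6!/(2!×3!×1!) = 720/12 = 60

60


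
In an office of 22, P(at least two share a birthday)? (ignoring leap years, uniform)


P(all different) = Π(365-i)/365 for i=0..21
= 0.524305
P(match) = 1 - 0.524305 = 0.475695

P ≈ 0.4757 ≈ 47.57%


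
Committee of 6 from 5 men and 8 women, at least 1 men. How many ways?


Count by #men:
  1M,5W: C(5,1)×C(8,5)=280
  2M,4W: C(5,2)×C(8,4)=700
  3M,3W: C(5,3)×C(8,3)=560
  4M,2W: C(5,4)×C(8,2)=140
  5M,1W: C(5,5)×C(8,1)=8
Total = 1688

1688


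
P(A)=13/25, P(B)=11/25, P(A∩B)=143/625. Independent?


P(A)×P(B) = 143/625
P(A∩B) = 143/625
Equal ✓ → Independent

Yes, independent


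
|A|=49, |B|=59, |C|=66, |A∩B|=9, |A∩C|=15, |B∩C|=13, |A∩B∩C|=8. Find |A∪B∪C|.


|A∪B∪C| = 49+59+66-9-15-13+8 = 145

|A∪B∪C| = 145


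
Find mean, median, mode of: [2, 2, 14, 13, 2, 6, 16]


Sorted: [2, 2, 2, 6, 13, 14, 16]
Mean = 55/7
Median = 6
Freq: {2: 3, 14: 1, 13: 1, 6: 1, 16: 1}
Mode: [2]

Mean=55/7, Median=6, Mode=2


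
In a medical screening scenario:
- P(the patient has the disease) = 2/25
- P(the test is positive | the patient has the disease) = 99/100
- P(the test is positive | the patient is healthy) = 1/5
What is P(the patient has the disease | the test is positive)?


Using Bayes' theorem:
P(A|B) = P(B|A)·P(A) / P(B)

P(the test is positive) = 99/100 × 2/25 + 1/5 × 23/25
= 99/1250 + 23/125 = 329/1250

P(the patient has the disease|the test is positive) = (99/1250) / (329/1250) = 99/329

P(the patient has the disease|the test is positive) = 99/329 ≈ 30.09%


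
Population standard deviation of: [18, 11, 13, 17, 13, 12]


Mean = 84/6 = 14
  (18-14)²=16
  (11-14)²=9
  (13-14)²=1
  (17-14)²=9
  (13-14)²=1
  (12-14)²=4
Σ(x-μ)² = 40
σ² = 40/6 = 20/3

σ = √(20/3) ≈ 2.5820


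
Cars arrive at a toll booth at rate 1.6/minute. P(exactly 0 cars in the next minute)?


Poisson(λ=1.6): P(X=0) = e^(-λ)×λ^k/k!
= e^(-1.6) × 1.6^0 / 0!
≈ 0.201896518 × 1 / 1 ≈ 0.201897

P(X=0) ≈ 0.201897 ≈ 20.19%


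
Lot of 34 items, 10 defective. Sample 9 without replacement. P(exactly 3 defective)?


Hypergeometric: C(10,3)×C(24,6)/C(34,9)
= 120×134596/52451256 = 61180/198679

P(X=3) = 61180/198679 ≈ 30.79%


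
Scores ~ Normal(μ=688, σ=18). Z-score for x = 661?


z = (x - μ)/σ = (661 - 688)/18 = -1.5

z = -1.5


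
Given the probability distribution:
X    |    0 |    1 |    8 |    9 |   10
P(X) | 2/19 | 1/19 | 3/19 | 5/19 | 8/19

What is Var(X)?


E[X] = 150/19
E[X²] = 1398/19
Var(X) = E[X²] - (E[X])² = 1398/19 - 22500/361 = 4062/361

Var(X) = 4062/361 ≈ 11.2521


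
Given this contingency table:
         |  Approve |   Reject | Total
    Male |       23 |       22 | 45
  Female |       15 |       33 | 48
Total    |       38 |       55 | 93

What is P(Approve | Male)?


P(Approve | Male) = 23/(23+22) = 23/45

P(Approve|Male) = 23/45 ≈ 51.11%


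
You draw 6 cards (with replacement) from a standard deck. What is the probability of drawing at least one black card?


P(not a black card) = 26/52 = 1/2
P(none in 6 draws) = (1/2)^6 = 1/64
P(≥1 black card) = 1 - 1/64 = 63/64

P = 63/64 ≈ 98.44%


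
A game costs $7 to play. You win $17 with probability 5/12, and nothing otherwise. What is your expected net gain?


E[gain] = (17-7)×5/12 + (-7)×7/12
= 25/6 - 49/12 = 1/12

Expected net gain = $1/12 ≈ $0.08


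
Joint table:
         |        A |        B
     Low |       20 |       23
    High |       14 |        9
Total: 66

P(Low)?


P(Low) = (20+23)/66 = 43/66

P(Low) = 43/66 ≈ 65.15%


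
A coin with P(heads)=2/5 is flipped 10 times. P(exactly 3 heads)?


Binomial: P(X=3) = C(10,3)×p^3×(1-p)^7
= 120 × 8/125 × 2187/78125 = 419904/1953125

P(X=3) = 419904/1953125 ≈ 21.50%


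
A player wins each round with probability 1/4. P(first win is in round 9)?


Geometric: P(X=9) = (1-p)^(k-1)×p = (3/4)^8×1/4 = 6561/262144

P(X=9) = 6561/262144 ≈ 2.50%


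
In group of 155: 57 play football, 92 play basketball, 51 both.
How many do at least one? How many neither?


|A∪B| = 57+92-51 = 98
Neither = 155-98 = 57

At least one: 98; Neither: 57


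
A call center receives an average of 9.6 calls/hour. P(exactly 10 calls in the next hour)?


Poisson(λ=9.6): P(X=10) = e^(-λ)×λ^k/k!
= e^(-9.6) × 9.6^10 / 10!
≈ 6.772873649e-05 × 6648326359.92 / 3628800 ≈ 0.124086

P(X=10) ≈ 0.124086 ≈ 12.41%


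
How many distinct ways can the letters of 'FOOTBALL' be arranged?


Letters: 8, freq: {'F': 1, 'O': 2, 'T': 1, 'B': 1, 'A': 1, 'L': 2}
8!/(1!×2!×1!×1!×1!×2!) = 40320/4 = 10080

10080


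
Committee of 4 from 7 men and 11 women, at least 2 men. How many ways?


Count by #men:
  2M,2W: C(7,2)×C(11,2)=1155
  3M,1W: C(7,3)×C(11,1)=385
  4M,0W: C(7,4)×C(11,0)=35
Total = 1575

1575


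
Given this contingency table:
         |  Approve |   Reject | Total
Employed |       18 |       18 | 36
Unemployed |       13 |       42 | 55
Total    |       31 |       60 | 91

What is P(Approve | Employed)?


P(Approve | Employed) = 18/(18+18) = 18/36 = 1/2

P(Approve|Employed) = 1/2 ≈ 50.00%


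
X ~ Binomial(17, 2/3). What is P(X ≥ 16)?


P(X ≥ 16) = Σ P(X=i) for i=16..17
P(X=16) = 1114112/129140163
P(X=17) = 131072/129140163
Sum = 1245184/129140163

P(X ≥ 16) = 1245184/129140163 ≈ 0.96%


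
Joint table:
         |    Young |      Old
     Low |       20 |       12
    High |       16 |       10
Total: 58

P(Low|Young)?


P(Low|Young) = 20/(20+16) = 20/36 = 5/9

P = 5/9 ≈ 55.56%


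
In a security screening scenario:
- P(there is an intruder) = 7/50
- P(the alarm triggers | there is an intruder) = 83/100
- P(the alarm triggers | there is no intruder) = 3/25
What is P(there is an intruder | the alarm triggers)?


Using Bayes' theorem:
P(A|B) = P(B|A)·P(A) / P(B)

P(the alarm triggers) = 83/100 × 7/50 + 3/25 × 43/50
= 581/5000 + 129/1250 = 1097/5000

P(there is an intruder|the alarm triggers) = (581/5000) / (1097/5000) = 581/1097

P(there is an intruder|the alarm triggers) = 581/1097 ≈ 52.96%


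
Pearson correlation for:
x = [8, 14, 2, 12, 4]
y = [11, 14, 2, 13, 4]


n=5, Σx=40, Σy=44, Σxy=460, Σx²=424, Σy²=506
r = (5×460 - 40×44)/√((5×424 - 40²)(5×506 - 44²))
= 540/√(520×594) = 540/√308880 ≈ 540/555.7697 ≈ 0.9716

r ≈ 0.9716


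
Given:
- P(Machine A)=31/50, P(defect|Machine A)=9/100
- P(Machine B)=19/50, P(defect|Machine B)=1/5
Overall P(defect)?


P(B) = Σ P(B|Aᵢ)×P(Aᵢ)
  9/100×31/50 = 279/5000
  1/5×19/50 = 19/250
Sum = 659/5000

P(defect) = 659/5000 ≈ 13.18%


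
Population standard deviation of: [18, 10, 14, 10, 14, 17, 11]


Mean = 94/7
  (18-94/7)²=1024/49
  (10-94/7)²=576/49
  (14-94/7)²=16/49
  (10-94/7)²=576/49
  (14-94/7)²=16/49
  (17-94/7)²=625/49
  (11-94/7)²=289/49
Σ(x-μ)² = 446/7
σ² = (446/7)/7 = 446/49

σ = √(446/49) ≈ 3.0170


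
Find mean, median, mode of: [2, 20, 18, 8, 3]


Sorted: [2, 3, 8, 18, 20]
Mean = 51/5
Median = 8
Freq: {2: 1, 20: 1, 18: 1, 8: 1, 3: 1}
Mode: No mode

Mean=51/5, Median=8, Mode=No mode


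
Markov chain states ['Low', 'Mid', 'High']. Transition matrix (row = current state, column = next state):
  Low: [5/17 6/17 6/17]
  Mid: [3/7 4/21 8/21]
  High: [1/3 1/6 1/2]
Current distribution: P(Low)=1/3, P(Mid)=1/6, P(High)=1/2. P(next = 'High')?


P(next=High) = Σᵢ P(now=i)×P(i→High)
= 1/3×6/17 + 1/6×8/21 + 1/2×1/2
= 2/17 + 4/63 + 1/4 = 1847/4284

P = 1847/4284 ≈ 0.4311


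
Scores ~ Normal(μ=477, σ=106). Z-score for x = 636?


z = (x - μ)/σ = (636 - 477)/106 = 1.5

z = 1.5


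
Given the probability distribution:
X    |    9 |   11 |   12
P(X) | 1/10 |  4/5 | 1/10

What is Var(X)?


E[X] = 109/10
E[X²] = 1193/10
Var(X) = E[X²] - (E[X])² = 1193/10 - 11881/100 = 49/100

Var(X) = 49/100 ≈ 0.4900


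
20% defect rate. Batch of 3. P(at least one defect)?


P(all good) = (4/5)^3 = 64/125
P(≥1 defect) = 61/125

P = 61/125 ≈ 48.80%


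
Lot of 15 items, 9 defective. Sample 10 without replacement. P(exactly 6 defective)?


Hypergeometric: C(9,6)×C(6,4)/C(15,10)
= 84×15/3003 = 60/143

P(X=6) = 60/143 ≈ 41.96%


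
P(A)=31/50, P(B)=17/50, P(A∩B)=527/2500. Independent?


P(A)×P(B) = 527/2500
P(A∩B) = 527/2500
Equal ✓ → Independent

Yes, independent


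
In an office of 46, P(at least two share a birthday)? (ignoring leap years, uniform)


P(all different) = Π(365-i)/365 for i=0..45
= 0.051747
P(match) = 1 - 0.051747 = 0.948253

P ≈ 0.9483 ≈ 94.83%


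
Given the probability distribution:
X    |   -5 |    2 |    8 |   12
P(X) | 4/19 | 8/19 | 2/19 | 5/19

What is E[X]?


E[X] = Σ x·P(X=x)
= (-5)×(4/19) + (2)×(8/19) + (8)×(2/19) + (12)×(5/19)
= 72/19

E[X] = 72/19


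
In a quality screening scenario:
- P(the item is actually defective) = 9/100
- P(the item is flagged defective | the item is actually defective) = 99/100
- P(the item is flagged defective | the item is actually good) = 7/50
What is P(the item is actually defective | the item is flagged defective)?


Using Bayes' theorem:
P(A|B) = P(B|A)·P(A) / P(B)

P(the item is flagged defective) = 99/100 × 9/100 + 7/50 × 91/100
= 891/10000 + 637/5000 = 433/2000

P(the item is actually defective|the item is flagged defective) = (891/10000) / (433/2000) = 891/2165

P(the item is actually defective|the item is flagged defective) = 891/2165 ≈ 41.15%


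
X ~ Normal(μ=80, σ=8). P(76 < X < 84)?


z₁=(76-80)/8=-0.5, z₂=(84-80)/8=0.5
P = Φ(0.5) - Φ(-0.5) = 0.691462 - 0.308538 = 0.382924 ≈ 0.3829

P(76 < X < 84) ≈ 0.3829


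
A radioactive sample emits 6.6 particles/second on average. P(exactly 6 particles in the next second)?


Poisson(λ=6.6): P(X=6) = e^(-λ)×λ^k/k!
= e^(-6.6) × 6.6^6 / 6!
≈ 0.001360368038 × 82653.950016 / 720 ≈ 0.156166

P(X=6) ≈ 0.156166 ≈ 15.62%


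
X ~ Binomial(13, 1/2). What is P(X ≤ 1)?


P(X ≤ 1) = Σ P(X=i) for i=0..1
P(X=0) = 1/8192
P(X=1) = 13/8192
Sum = 7/4096

P(X ≤ 1) = 7/4096 ≈ 0.17%


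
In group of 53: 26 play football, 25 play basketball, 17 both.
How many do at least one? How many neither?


|A∪B| = 26+25-17 = 34
Neither = 53-34 = 19

At least one: 34; Neither: 19


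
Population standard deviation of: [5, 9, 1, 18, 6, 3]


Mean = 42/6 = 7
  (5-7)²=4
  (9-7)²=4
  (1-7)²=36
  (18-7)²=121
  (6-7)²=1
  (3-7)²=16
Σ(x-μ)² = 182
σ² = 182/6 = 91/3

σ = √(91/3) ≈ 5.5076


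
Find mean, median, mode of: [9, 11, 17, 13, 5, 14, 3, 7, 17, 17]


Sorted: [3, 5, 7, 9, 11, 13, 14, 17, 17, 17]
Mean = 113/10
Median = 12
Freq: {9: 1, 11: 1, 17: 3, 13: 1, 5: 1, 14: 1, 3: 1, 7: 1}
Mode: [17]

Mean=113/10, Median=12, Mode=17


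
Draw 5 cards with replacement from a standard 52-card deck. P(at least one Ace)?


P(not a Ace) = 48/52 = 12/13
P(none in 5 draws) = (12/13)^5 = 248832/371293
P(≥1 Ace) = 1 - 248832/371293 = 122461/371293

P = 122461/371293 ≈ 32.98%


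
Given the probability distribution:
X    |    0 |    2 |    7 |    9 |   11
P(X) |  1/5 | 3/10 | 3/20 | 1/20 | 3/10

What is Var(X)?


E[X] = 27/5
E[X²] = 489/10
Var(X) = E[X²] - (E[X])² = 489/10 - 729/25 = 987/50

Var(X) = 987/50 ≈ 19.7400


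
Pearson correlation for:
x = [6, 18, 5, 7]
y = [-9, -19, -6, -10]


n=4, Σx=36, Σy=-44, Σxy=-496, Σx²=434, Σy²=578
r = (4×(-496) - 36×(-44))/√((4×434 - 36²)(4×578 - (-44)²))
= -400/√(440×376) = -400/√165440 ≈ -400/406.7432 ≈ -0.9834

r ≈ -0.9834


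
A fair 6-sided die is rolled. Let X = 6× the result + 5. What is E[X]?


E[die] = (1+6)/2 = 7/2
E[X] = 6×7/2 + 5 = 26

E[X] = 26


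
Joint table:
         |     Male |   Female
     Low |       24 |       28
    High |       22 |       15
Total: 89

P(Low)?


P(Low) = (24+28)/89 = 52/89

P(Low) = 52/89 ≈ 58.43%


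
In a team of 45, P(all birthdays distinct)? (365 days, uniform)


P(all different) = Π(365-i)/365 for i=0..44
= (365/365)×(364/365)×...×(321/365)
= 0.059024

P ≈ 0.0590 ≈ 5.90%


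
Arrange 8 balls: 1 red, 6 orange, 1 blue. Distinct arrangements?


8!/(1!×6!×1!) = 56

56


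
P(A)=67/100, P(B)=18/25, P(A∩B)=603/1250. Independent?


P(A)×P(B) = 603/1250
P(A∩B) = 603/1250
Equal ✓ → Independent

Yes, independent


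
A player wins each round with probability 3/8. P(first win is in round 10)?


Geometric: P(X=10) = (1-p)^(k-1)×p = (5/8)^9×3/8 = 5859375/1073741824

P(X=10) = 5859375/1073741824 ≈ 0.55%


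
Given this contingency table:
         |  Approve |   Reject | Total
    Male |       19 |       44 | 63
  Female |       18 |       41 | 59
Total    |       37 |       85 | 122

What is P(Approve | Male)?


P(Approve | Male) = 19/(19+44) = 19/63

P(Approve|Male) = 19/63 ≈ 30.16%


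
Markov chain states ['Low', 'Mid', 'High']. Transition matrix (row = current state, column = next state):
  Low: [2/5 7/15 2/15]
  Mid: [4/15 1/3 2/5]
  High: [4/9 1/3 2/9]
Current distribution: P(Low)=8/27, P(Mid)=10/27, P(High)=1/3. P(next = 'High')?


P(next=High) = Σᵢ P(now=i)×P(i→High)
= 8/27×2/15 + 10/27×2/5 + 1/3×2/9
= 16/405 + 4/27 + 2/27 = 106/405

P = 106/405 ≈ 0.2617


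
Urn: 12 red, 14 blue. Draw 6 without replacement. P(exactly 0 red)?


Hypergeometric: C(12,0)×C(14,6)/C(26,6)
= 1×3003/230230 = 3/230

P(X=0) = 3/230 ≈ 1.30%


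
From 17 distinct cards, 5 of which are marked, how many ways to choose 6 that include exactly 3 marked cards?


Choose 3 of the 5 marked cards and 3 of the other 12 cards:
C(5,3)×C(12,3) = 10×220 = 2200

2200


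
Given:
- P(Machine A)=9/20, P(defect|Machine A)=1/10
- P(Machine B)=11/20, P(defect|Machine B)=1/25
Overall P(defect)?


P(B) = Σ P(B|Aᵢ)×P(Aᵢ)
  1/10×9/20 = 9/200
  1/25×11/20 = 11/500
Sum = 67/1000

P(defect) = 67/1000 ≈ 6.70%


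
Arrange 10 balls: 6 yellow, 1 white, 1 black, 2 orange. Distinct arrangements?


10!/(6!×1!×1!×2!) = 2520

2520


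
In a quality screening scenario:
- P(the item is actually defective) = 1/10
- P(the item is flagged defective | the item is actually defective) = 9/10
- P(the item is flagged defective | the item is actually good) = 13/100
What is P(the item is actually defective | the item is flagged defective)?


Using Bayes' theorem:
P(A|B) = P(B|A)·P(A) / P(B)

P(the item is flagged defective) = 9/10 × 1/10 + 13/100 × 9/10
= 9/100 + 117/1000 = 207/1000

P(the item is actually defective|the item is flagged defective) = (9/100) / (207/1000) = 10/23

P(the item is actually defective|the item is flagged defective) = 10/23 ≈ 43.48%


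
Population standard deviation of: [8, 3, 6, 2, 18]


Mean = 37/5
  (8-37/5)²=9/25
  (3-37/5)²=484/25
  (6-37/5)²=49/25
  (2-37/5)²=729/25
  (18-37/5)²=2809/25
Σ(x-μ)² = 816/5
σ² = (816/5)/5 = 816/25

σ = √(816/25) ≈ 5.7131


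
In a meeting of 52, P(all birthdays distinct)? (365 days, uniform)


P(all different) = Π(365-i)/365 for i=0..51
= (365/365)×(364/365)×...×(314/365)
= 0.021995

P ≈ 0.0220 ≈ 2.20%


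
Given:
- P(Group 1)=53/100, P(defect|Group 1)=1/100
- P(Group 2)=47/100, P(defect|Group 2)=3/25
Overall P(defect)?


P(B) = Σ P(B|Aᵢ)×P(Aᵢ)
  1/100×53/100 = 53/10000
  3/25×47/100 = 141/2500
Sum = 617/10000

P(defect) = 617/10000 ≈ 6.17%


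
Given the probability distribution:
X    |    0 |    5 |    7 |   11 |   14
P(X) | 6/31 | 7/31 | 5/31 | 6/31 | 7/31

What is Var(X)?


E[X] = 234/31
E[X²] = 2518/31
Var(X) = E[X²] - (E[X])² = 2518/31 - 54756/961 = 23302/961

Var(X) = 23302/961 ≈ 24.2477


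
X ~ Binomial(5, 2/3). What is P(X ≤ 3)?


P(X ≤ 3) = Σ P(X=i) for i=0..3
P(X=0) = 1/243
P(X=1) = 10/243
P(X=2) = 40/243
P(X=3) = 80/243
Sum = 131/243

P(X ≤ 3) = 131/243 ≈ 53.91%


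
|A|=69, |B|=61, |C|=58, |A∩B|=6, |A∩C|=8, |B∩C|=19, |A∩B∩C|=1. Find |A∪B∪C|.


|A∪B∪C| = 69+61+58-6-8-19+1 = 156

|A∪B∪C| = 156


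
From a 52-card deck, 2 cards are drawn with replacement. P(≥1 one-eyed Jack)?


P(not a one-eyed Jack) = 50/52 = 25/26
P(none in 2 draws) = (25/26)^2 = 625/676
P(≥1 one-eyed Jack) = 1 - 625/676 = 51/676

P = 51/676 ≈ 7.54%


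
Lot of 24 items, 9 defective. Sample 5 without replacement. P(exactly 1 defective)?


Hypergeometric: C(9,1)×C(15,4)/C(24,5)
= 9×1365/42504 = 585/2024

P(X=1) = 585/2024 ≈ 28.90%


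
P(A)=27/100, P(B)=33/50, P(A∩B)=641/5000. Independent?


P(A)×P(B) = 891/5000
P(A∩B) = 641/5000
Not equal → NOT independent

No, not independent


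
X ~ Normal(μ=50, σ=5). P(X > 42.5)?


z = (42.5-50)/5 = -1.5
P(X > 42.5) = 1 - P(Z ≤ -1.5) = 1 - 0.0668 = 0.9332

P(X > 42.5) ≈ 0.9332


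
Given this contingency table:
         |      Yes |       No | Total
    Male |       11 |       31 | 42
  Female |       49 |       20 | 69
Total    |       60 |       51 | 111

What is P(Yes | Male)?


P(Yes | Male) = 11/(11+31) = 11/42

P(Yes|Male) = 11/42 ≈ 26.19%


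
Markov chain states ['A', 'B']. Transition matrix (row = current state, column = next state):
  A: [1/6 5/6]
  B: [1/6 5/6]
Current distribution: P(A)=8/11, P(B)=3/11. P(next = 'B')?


P(next=B) = Σᵢ P(now=i)×P(i→B)
= 8/11×5/6 + 3/11×5/6
= 20/33 + 5/22 = 5/6

P = 5/6 ≈ 0.8333


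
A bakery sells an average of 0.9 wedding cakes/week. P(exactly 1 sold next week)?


Poisson(λ=0.9): P(X=1) = e^(-λ)×λ^k/k!
= e^(-0.9) × 0.9^1 / 1!
≈ 0.4065696597 × 0.9 / 1 ≈ 0.365913

P(X=1) ≈ 0.365913 ≈ 36.59%


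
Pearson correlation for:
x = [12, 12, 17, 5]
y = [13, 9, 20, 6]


n=4, Σx=46, Σy=48, Σxy=634, Σx²=602, Σy²=686
r = (4×634 - 46×48)/√((4×602 - 46²)(4×686 - 48²))
= 328/√(292×440) = 328/√128480 ≈ 328/358.4411 ≈ 0.9151

r ≈ 0.9151


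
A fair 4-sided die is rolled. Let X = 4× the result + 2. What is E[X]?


E[die] = (1+4)/2 = 5/2
E[X] = 4×5/2 + 2 = 12

E[X] = 12


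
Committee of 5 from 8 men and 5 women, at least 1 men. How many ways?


Count by #men:
  1M,4W: C(8,1)×C(5,4)=40
  2M,3W: C(8,2)×C(5,3)=280
  3M,2W: C(8,3)×C(5,2)=560
  4M,1W: C(8,4)×C(5,1)=350
  5M,0W: C(8,5)×C(5,0)=56
Total = 1286

1286


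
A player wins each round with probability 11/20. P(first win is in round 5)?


Geometric: P(X=5) = (1-p)^(k-1)×p = (9/20)^4×11/20 = 72171/3200000

P(X=5) = 72171/3200000 ≈ 2.26%


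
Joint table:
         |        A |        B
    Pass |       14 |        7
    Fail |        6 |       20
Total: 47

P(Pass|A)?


P(Pass|A) = 14/(14+6) = 14/20 = 7/10

P = 7/10 ≈ 70.00%


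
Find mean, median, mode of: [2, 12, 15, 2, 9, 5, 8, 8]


Sorted: [2, 2, 5, 8, 8, 9, 12, 15]
Mean = 61/8
Median = 8
Freq: {2: 2, 12: 1, 15: 1, 9: 1, 5: 1, 8: 2}
Mode: [2, 8]

Mean=61/8, Median=8, Mode=[2, 8]


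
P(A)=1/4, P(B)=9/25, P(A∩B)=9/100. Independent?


P(A)×P(B) = 9/100
P(A∩B) = 9/100
Equal ✓ → Independent

Yes, independent


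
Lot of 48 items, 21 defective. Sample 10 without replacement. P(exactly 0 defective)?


Hypergeometric: C(21,0)×C(27,10)/C(48,10)
= 1×8436285/6540715896 = 855/662888

P(X=0) = 855/662888 ≈ 0.13%


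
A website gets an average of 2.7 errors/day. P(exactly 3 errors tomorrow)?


Poisson(λ=2.7): P(X=3) = e^(-λ)×λ^k/k!
= e^(-2.7) × 2.7^3 / 3!
≈ 0.06720551274 × 19.683 / 6 ≈ 0.220468

P(X=3) ≈ 0.220468 ≈ 22.05%


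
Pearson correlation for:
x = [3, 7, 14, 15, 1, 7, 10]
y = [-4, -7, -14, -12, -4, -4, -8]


n=7, Σx=57, Σy=-53, Σxy=-549, Σx²=629, Σy²=501
r = (7×(-549) - 57×(-53))/√((7×629 - 57²)(7×501 - (-53)²))
= -822/√(1154×698) = -822/√805492 ≈ -822/897.4921 ≈ -0.9159

r ≈ -0.9159


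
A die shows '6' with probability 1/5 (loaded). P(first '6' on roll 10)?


Geometric: P(X=10) = (1-p)^(k-1)×p = (4/5)^9×1/5 = 262144/9765625

P(X=10) = 262144/9765625 ≈ 2.68%


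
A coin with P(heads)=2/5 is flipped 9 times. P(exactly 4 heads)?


Binomial: P(X=4) = C(9,4)×p^4×(1-p)^5
= 126 × 16/625 × 243/3125 = 489888/1953125

P(X=4) = 489888/1953125 ≈ 25.08%


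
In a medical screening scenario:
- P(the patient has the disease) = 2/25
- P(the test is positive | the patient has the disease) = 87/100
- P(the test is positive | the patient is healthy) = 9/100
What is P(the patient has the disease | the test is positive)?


Using Bayes' theorem:
P(A|B) = P(B|A)·P(A) / P(B)

P(the test is positive) = 87/100 × 2/25 + 9/100 × 23/25
= 87/1250 + 207/2500 = 381/2500

P(the patient has the disease|the test is positive) = (87/1250) / (381/2500) = 58/127

P(the patient has the disease|the test is positive) = 58/127 ≈ 45.67%


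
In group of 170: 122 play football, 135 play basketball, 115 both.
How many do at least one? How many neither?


|A∪B| = 122+135-115 = 142
Neither = 170-142 = 28

At least one: 142; Neither: 28


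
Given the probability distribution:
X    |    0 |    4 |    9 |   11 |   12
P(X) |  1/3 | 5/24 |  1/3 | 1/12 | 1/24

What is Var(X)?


E[X] = 21/4
E[X²] = 557/12
Var(X) = E[X²] - (E[X])² = 557/12 - 441/16 = 905/48

Var(X) = 905/48 ≈ 18.8542


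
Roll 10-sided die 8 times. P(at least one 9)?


P(no 9)^8 = (9/10)^8 = 43046721/100000000
P(≥1) = 1 - 43046721/100000000 = 56953279/100000000

P = 56953279/100000000 ≈ 56.95%


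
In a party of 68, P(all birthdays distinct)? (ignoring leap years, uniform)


P(all different) = Π(365-i)/365 for i=0..67
= (365/365)×(364/365)×...×(298/365)
= 0.001274

P ≈ 0.0013 ≈ 0.13%


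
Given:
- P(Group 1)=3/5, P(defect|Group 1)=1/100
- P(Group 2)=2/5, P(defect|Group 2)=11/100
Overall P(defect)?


P(B) = Σ P(B|Aᵢ)×P(Aᵢ)
  1/100×3/5 = 3/500
  11/100×2/5 = 11/250
Sum = 1/20

P(defect) = 1/20 ≈ 5.00%


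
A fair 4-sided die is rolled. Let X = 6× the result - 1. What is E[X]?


E[die] = (1+4)/2 = 5/2
E[X] = 6×5/2 - 1 = 14

E[X] = 14


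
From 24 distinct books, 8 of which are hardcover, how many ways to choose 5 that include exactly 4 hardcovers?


Choose 4 of the 8 hardcovers and 1 of the other 16 books:
C(8,4)×C(16,1) = 70×16 = 1120

1120


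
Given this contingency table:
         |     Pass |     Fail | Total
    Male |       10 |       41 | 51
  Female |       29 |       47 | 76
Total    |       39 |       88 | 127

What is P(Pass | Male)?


P(Pass | Male) = 10/(10+41) = 10/51

P(Pass|Male) = 10/51 ≈ 19.61%


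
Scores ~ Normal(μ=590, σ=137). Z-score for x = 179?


z = (x - μ)/σ = (179 - 590)/137 = -3.0

z = -3.0


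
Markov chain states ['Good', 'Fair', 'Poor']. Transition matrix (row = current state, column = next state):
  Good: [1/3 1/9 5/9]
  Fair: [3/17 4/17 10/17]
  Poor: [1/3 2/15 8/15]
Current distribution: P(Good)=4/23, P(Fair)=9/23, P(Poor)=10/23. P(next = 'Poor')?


P(next=Poor) = Σᵢ P(now=i)×P(i→Poor)
= 4/23×5/9 + 9/23×10/17 + 10/23×8/15
= 20/207 + 90/391 + 16/69 = 1966/3519

P = 1966/3519 ≈ 0.5587


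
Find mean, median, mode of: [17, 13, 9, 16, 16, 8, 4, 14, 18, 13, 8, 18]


Sorted: [4, 8, 8, 9, 13, 13, 14, 16, 16, 17, 18, 18]
Mean = 154/12 = 77/6
Median = 27/2
Freq: {17: 1, 13: 2, 9: 1, 16: 2, 8: 2, 4: 1, 14: 1, 18: 2}
Mode: [8, 13, 16, 18]

Mean=77/6, Median=27/2, Mode=[8, 13, 16, 18]


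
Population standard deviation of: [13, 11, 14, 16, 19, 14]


Mean = 87/6 = 29/2
  (13-29/2)²=9/4
  (11-29/2)²=49/4
  (14-29/2)²=1/4
  (16-29/2)²=9/4
  (19-29/2)²=81/4
  (14-29/2)²=1/4
Σ(x-μ)² = 75/2
σ² = (75/2)/6 = 25/4

σ = √(25/4) ≈ 2.5000


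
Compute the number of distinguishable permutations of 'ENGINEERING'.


Letters: 11, freq: {'E': 3, 'N': 3, 'G': 2, 'I': 2, 'R': 1}
11!/(3!×3!×2!×2!×1!) = 39916800/144 = 277200

277200


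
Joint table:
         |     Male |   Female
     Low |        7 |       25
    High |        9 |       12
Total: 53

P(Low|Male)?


P(Low|Male) = 7/(7+9) = 7/16

P = 7/16 ≈ 43.75%


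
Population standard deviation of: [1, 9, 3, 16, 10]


Mean = 39/5
  (1-39/5)²=1156/25
  (9-39/5)²=36/25
  (3-39/5)²=576/25
  (16-39/5)²=1681/25
  (10-39/5)²=121/25
Σ(x-μ)² = 714/5
σ² = (714/5)/5 = 714/25

σ = √(714/25) ≈ 5.3442


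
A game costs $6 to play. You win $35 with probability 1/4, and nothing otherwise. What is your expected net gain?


E[gain] = (35-6)×1/4 + (-6)×3/4
= 29/4 - 9/2 = 11/4

Expected net gain = $11/4 ≈ $2.75
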